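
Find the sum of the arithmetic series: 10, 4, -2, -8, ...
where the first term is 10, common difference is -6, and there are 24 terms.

Sₙ = n/2 × (first + last)
Last term = a + (n-1)d = 10 + (24-1)×(-6) = -128
S_24 = 24/2 × (10 + (-128))
S_24 = 24/2 × (-118) = -1416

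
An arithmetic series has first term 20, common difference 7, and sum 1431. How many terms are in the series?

Using S = n/2 × [2a + (n-1)d]
1431 = n/2 × [2(20) + (n-1)(7)]
1431 = n/2 × [40 + 7n - 7]
2862 = n × [33 + 7n]
7n² + (33)n - 2862 = 0
Discriminant: Δ = (33)² - 4(7)(-2862) = 1089 + 80136 = 81225
√Δ = 285
n = [-(33) + √Δ] / (2·7) = (-33 + 285) / 14 = 252 / 14 = 18
(The negative root is discarded since n must be a positive integer.)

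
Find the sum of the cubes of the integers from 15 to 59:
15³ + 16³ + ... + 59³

Use ∑_{k=1}^{n} k³ = [n(n+1)/2]², then subtract the first 14 terms.
∑_{k=1}^{59} k³ = [59×60/2]² = 1770² = 3132900
∑_{k=1}^{14} k³ = [14×15/2]² = 105² = 11025
∑_{k=15}^{59} k³ = 3132900 - 11025 = 3121875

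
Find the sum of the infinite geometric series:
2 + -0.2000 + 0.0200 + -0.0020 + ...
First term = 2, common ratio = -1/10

For |r| < 1, S = a / (1 - r)
S = 2 / (1 - (-1/10))
S = 2 / (11/10)
S = 20/11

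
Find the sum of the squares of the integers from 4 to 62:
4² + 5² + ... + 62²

Use ∑_{k=1}^{n} k² = n(n+1)(2n+1)/6, then subtract the first 3 terms.
∑_{k=1}^{62} k² = 62×63×125/6 = 81375
∑_{k=1}^{3} k² = 3×4×7/6 = 14
∑_{k=4}^{62} k² = 81375 - 14 = 81361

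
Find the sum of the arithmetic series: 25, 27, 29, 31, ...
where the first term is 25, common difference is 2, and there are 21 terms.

Sₙ = n/2 × (first + last)
Last term = a + (n-1)d = 25 + (21-1)×2 = 65
S_21 = 21/2 × (25 + 65)
S_21 = 21/2 × 90 = 945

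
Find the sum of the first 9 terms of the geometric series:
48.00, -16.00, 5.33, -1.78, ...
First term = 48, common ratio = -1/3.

Sₙ = a(1 - rⁿ) / (1 - r)
S_9 = 48(1 - (-1/3)^9) / (1 - (-1/3))
S_9 = 48(1 - (-1/19683)) / (4/3)
S_9 = 78736/2187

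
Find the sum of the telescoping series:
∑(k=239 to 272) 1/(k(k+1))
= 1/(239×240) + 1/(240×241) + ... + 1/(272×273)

Partial fractions: 1/(k(k+1)) = 1/k - 1/(k+1)
The series telescopes:
= (1/239 - 1/240) + (1/240 - 1/241) + ... + (1/272 - 1/273)
= 1/239 - 1/273
= 34/65247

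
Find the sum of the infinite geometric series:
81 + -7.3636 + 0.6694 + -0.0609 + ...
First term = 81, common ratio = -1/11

For |r| < 1, S = a / (1 - r)
S = 81 / (1 - (-1/11))
S = 81 / (12/11)
S = 297/4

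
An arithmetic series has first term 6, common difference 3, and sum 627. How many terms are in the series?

Using S = n/2 × [2a + (n-1)d]
627 = n/2 × [2(6) + (n-1)(3)]
627 = n/2 × [12 + 3n - 3]
1254 = n × [9 + 3n]
3n² + (9)n - 1254 = 0
Discriminant: Δ = (9)² - 4(3)(-1254) = 81 + 15048 = 15129
√Δ = 123
n = [-(9) + √Δ] / (2·3) = (-9 + 123) / 6 = 114 / 6 = 19
(The negative root is discarded since n must be a positive integer.)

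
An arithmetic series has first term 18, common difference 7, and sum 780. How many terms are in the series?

Using S = n/2 × [2a + (n-1)d]
780 = n/2 × [2(18) + (n-1)(7)]
780 = n/2 × [36 + 7n - 7]
1560 = n × [29 + 7n]
7n² + (29)n - 1560 = 0
Discriminant: Δ = (29)² - 4(7)(-1560) = 841 + 43680 = 44521
√Δ = 211
n = [-(29) + √Δ] / (2·7) = (-29 + 211) / 14 = 182 / 14 = 13
(The negative root is discarded since n must be a positive integer.)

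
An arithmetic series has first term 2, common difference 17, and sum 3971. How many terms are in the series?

Using S = n/2 × [2a + (n-1)d]
3971 = n/2 × [2(2) + (n-1)(17)]
3971 = n/2 × [4 + 17n - 17]
7942 = n × [-13 + 17n]
17n² + (-13)n - 7942 = 0
Discriminant: Δ = (-13)² - 4(17)(-7942) = 169 + 540056 = 540225
√Δ = 735
n = [-(-13) + √Δ] / (2·17) = (13 + 735) / 34 = 748 / 34 = 22
(The negative root is discarded since n must be a positive integer.)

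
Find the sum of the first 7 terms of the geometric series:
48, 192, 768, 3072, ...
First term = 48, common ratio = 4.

Sₙ = a(1 - rⁿ) / (1 - r)
S_7 = 48(1 - 4^7) / (1 - 4)
S_7 = 48(1 - 16384) / (-3)
S_7 = 262128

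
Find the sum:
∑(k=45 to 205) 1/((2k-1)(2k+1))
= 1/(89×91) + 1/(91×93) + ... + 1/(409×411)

Partial fractions: 1/((2k-1)(2k+1)) = (1/2)[1/(2k-1) - 1/(2k+1)]
The series telescopes:
= (1/2)[1/89 - 1/411]
= 161/36579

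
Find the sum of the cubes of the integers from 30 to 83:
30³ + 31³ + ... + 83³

Use ∑_{k=1}^{n} k³ = [n(n+1)/2]², then subtract the first 29 terms.
∑_{k=1}^{83} k³ = [83×84/2]² = 3486² = 12152196
∑_{k=1}^{29} k³ = [29×30/2]² = 435² = 189225
∑_{k=30}^{83} k³ = 12152196 - 189225 = 11962971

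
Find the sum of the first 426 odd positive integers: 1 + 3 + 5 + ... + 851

Sum of first n odd numbers = n²
= 426²
= 181476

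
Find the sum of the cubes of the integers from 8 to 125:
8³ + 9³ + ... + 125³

Use ∑_{k=1}^{n} k³ = [n(n+1)/2]², then subtract the first 7 terms.
∑_{k=1}^{125} k³ = [125×126/2]² = 7875² = 62015625
∑_{k=1}^{7} k³ = [7×8/2]² = 28² = 784
∑_{k=8}^{125} k³ = 62015625 - 784 = 62014841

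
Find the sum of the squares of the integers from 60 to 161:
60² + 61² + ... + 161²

Use ∑_{k=1}^{n} k² = n(n+1)(2n+1)/6, then subtract the first 59 terms.
∑_{k=1}^{161} k² = 161×162×323/6 = 1404081
∑_{k=1}^{59} k² = 59×60×119/6 = 70210
∑_{k=60}^{161} k² = 1404081 - 70210 = 1333871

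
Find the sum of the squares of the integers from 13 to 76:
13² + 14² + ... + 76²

Use ∑_{k=1}^{n} k² = n(n+1)(2n+1)/6, then subtract the first 12 terms.
∑_{k=1}^{76} k² = 76×77×153/6 = 149226
∑_{k=1}^{12} k² = 12×13×25/6 = 650
∑_{k=13}^{76} k² = 149226 - 650 = 148576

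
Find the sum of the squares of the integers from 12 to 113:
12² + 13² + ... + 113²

Use ∑_{k=1}^{n} k² = n(n+1)(2n+1)/6, then subtract the first 11 terms.
∑_{k=1}^{113} k² = 113×114×227/6 = 487369
∑_{k=1}^{11} k² = 11×12×23/6 = 506
∑_{k=12}^{113} k² = 487369 - 506 = 486863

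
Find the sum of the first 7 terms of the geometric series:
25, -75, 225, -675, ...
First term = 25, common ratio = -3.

Sₙ = a(1 - rⁿ) / (1 - r)
S_7 = 25(1 - (-3)^7) / (1 - (-3))
S_7 = 25(1 - (-2187)) / (4)
S_7 = 13675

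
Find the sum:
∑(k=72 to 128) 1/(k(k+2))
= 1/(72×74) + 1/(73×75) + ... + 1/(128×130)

Partial fractions: 1/(k(k+2)) = (1/2)[1/k - 1/(k+2)]
Telescoping leaves the first two and last two terms:
= (1/2)[1/72 + 1/73 - 1/129 - 1/130]
= 178391/29381040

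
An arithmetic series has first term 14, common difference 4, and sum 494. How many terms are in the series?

Using S = n/2 × [2a + (n-1)d]
494 = n/2 × [2(14) + (n-1)(4)]
494 = n/2 × [28 + 4n - 4]
988 = n × [24 + 4n]
4n² + (24)n - 988 = 0
Discriminant: Δ = (24)² - 4(4)(-988) = 576 + 15808 = 16384
√Δ = 128
n = [-(24) + √Δ] / (2·4) = (-24 + 128) / 8 = 104 / 8 = 13
(The negative root is discarded since n must be a positive integer.)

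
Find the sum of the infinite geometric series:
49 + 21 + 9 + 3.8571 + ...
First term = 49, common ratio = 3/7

For |r| < 1, S = a / (1 - r)
S = 49 / (1 - (3/7))
S = 49 / (4/7)
S = 343/4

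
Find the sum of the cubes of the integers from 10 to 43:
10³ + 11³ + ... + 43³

Use ∑_{k=1}^{n} k³ = [n(n+1)/2]², then subtract the first 9 terms.
∑_{k=1}^{43} k³ = [43×44/2]² = 946² = 894916
∑_{k=1}^{9} k³ = [9×10/2]² = 45² = 2025
∑_{k=10}^{43} k³ = 894916 - 2025 = 892891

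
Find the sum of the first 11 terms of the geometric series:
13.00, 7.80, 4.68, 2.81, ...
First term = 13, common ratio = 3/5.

Sₙ = a(1 - rⁿ) / (1 - r)
S_11 = 13(1 - (3/5)^11) / (1 - (3/5))
S_11 = 13(1 - (177147/48828125)) / (2/5)
S_11 = 316231357/9765625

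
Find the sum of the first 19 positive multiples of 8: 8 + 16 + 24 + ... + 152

Factor out 8: = 8(1 + 2 + ... + 19) = 8 × n(n+1)/2
= 8 × 19×20/2
= 8 × 190
= 1520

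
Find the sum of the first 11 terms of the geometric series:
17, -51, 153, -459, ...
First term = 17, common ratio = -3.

Sₙ = a(1 - rⁿ) / (1 - r)
S_11 = 17(1 - (-3)^11) / (1 - (-3))
S_11 = 17(1 - (-177147)) / (4)
S_11 = 752879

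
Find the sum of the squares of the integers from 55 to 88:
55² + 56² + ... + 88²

Use ∑_{k=1}^{n} k² = n(n+1)(2n+1)/6, then subtract the first 54 terms.
∑_{k=1}^{88} k² = 88×89×177/6 = 231044
∑_{k=1}^{54} k² = 54×55×109/6 = 53955
∑_{k=55}^{88} k² = 231044 - 53955 = 177089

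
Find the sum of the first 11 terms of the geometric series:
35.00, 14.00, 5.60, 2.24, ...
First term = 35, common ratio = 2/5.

Sₙ = a(1 - rⁿ) / (1 - r)
S_11 = 35(1 - (2/5)^11) / (1 - (2/5))
S_11 = 35(1 - (2048/48828125)) / (3/5)
S_11 = 113927513/1953125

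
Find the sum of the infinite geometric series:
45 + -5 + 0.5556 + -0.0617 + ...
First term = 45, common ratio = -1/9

For |r| < 1, S = a / (1 - r)
S = 45 / (1 - (-1/9))
S = 45 / (10/9)
S = 81/2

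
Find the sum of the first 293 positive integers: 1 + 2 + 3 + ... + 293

Formula: ∑k = n(n+1)/2
= 293×294/2
= 86142/2
= 43071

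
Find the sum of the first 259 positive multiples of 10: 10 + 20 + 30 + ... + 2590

Factor out 10: = 10(1 + 2 + ... + 259) = 10 × n(n+1)/2
= 10 × 259×260/2
= 10 × 33670
= 336700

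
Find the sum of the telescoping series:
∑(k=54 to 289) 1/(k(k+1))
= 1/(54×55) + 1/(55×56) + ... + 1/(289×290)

Partial fractions: 1/(k(k+1)) = 1/k - 1/(k+1)
The series telescopes:
= (1/54 - 1/55) + (1/55 - 1/56) + ... + (1/289 - 1/290)
= 1/54 - 1/290
= 59/3915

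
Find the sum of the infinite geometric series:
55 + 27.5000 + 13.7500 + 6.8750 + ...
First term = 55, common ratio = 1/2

For |r| < 1, S = a / (1 - r)
S = 55 / (1 - (1/2))
S = 55 / (1/2)
S = 110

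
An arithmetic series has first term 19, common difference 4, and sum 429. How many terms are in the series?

Using S = n/2 × [2a + (n-1)d]
429 = n/2 × [2(19) + (n-1)(4)]
429 = n/2 × [38 + 4n - 4]
858 = n × [34 + 4n]
4n² + (34)n - 858 = 0
Discriminant: Δ = (34)² - 4(4)(-858) = 1156 + 13728 = 14884
√Δ = 122
n = [-(34) + √Δ] / (2·4) = (-34 + 122) / 8 = 88 / 8 = 11
(The negative root is discarded since n must be a positive integer.)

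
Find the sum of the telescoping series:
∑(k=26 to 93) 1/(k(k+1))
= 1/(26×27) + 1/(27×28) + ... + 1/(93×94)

Partial fractions: 1/(k(k+1)) = 1/k - 1/(k+1)
The series telescopes:
= (1/26 - 1/27) + (1/27 - 1/28) + ... + (1/93 - 1/94)
= 1/26 - 1/94
= 17/611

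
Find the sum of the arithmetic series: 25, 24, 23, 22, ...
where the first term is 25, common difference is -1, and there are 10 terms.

Sₙ = n/2 × (first + last)
Last term = a + (n-1)d = 25 + (10-1)×(-1) = 16
S_10 = 10/2 × (25 + 16)
S_10 = 10/2 × 41 = 205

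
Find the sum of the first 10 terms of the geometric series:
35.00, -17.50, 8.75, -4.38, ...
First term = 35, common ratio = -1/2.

Sₙ = a(1 - rⁿ) / (1 - r)
S_10 = 35(1 - (-1/2)^10) / (1 - (-1/2))
S_10 = 35(1 - (1/1024)) / (3/2)
S_10 = 11935/512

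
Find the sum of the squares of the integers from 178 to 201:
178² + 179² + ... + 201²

Use ∑_{k=1}^{n} k² = n(n+1)(2n+1)/6, then subtract the first 177 terms.
∑_{k=1}^{201} k² = 201×202×403/6 = 2727101
∑_{k=1}^{177} k² = 177×178×355/6 = 1864105
∑_{k=178}^{201} k² = 2727101 - 1864105 = 862996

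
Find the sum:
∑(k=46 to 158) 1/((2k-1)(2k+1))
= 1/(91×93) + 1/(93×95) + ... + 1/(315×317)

Partial fractions: 1/((2k-1)(2k+1)) = (1/2)[1/(2k-1) - 1/(2k+1)]
The series telescopes:
= (1/2)[1/91 - 1/317]
= 113/28847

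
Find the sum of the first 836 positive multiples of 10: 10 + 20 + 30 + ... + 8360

Factor out 10: = 10(1 + 2 + ... + 836) = 10 × n(n+1)/2
= 10 × 836×837/2
= 10 × 349866
= 3498660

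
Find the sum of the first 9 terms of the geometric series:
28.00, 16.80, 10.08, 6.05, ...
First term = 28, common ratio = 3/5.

Sₙ = a(1 - rⁿ) / (1 - r)
S_9 = 28(1 - (3/5)^9) / (1 - (3/5))
S_9 = 28(1 - (19683/1953125)) / (2/5)
S_9 = 27068188/390625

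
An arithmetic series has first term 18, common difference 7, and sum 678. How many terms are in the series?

Using S = n/2 × [2a + (n-1)d]
678 = n/2 × [2(18) + (n-1)(7)]
678 = n/2 × [36 + 7n - 7]
1356 = n × [29 + 7n]
7n² + (29)n - 1356 = 0
Discriminant: Δ = (29)² - 4(7)(-1356) = 841 + 37968 = 38809
√Δ = 197
n = [-(29) + √Δ] / (2·7) = (-29 + 197) / 14 = 168 / 14 = 12
(The negative root is discarded since n must be a positive integer.)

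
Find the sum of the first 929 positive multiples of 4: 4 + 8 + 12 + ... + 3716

Factor out 4: = 4(1 + 2 + ... + 929) = 4 × n(n+1)/2
= 4 × 929×930/2
= 4 × 431985
= 1727940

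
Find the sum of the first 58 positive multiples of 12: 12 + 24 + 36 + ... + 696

Factor out 12: = 12(1 + 2 + ... + 58) = 12 × n(n+1)/2
= 12 × 58×59/2
= 12 × 1711
= 20532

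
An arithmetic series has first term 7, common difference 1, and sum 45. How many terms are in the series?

Using S = n/2 × [2a + (n-1)d]
45 = n/2 × [2(7) + (n-1)(1)]
45 = n/2 × [14 + 1n - 1]
90 = n × [13 + 1n]
1n² + (13)n - 90 = 0
Discriminant: Δ = (13)² - 4(1)(-90) = 169 + 360 = 529
√Δ = 23
n = [-(13) + √Δ] / (2·1) = (-13 + 23) / 2 = 10 / 2 = 5
(The negative root is discarded since n must be a positive integer.)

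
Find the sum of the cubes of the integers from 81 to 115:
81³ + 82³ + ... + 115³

Use ∑_{k=1}^{n} k³ = [n(n+1)/2]², then subtract the first 80 terms.
∑_{k=1}^{115} k³ = [115×116/2]² = 6670² = 44488900
∑_{k=1}^{80} k³ = [80×81/2]² = 3240² = 10497600
∑_{k=81}^{115} k³ = 44488900 - 10497600 = 33991300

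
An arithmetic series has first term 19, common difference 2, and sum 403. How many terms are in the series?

Using S = n/2 × [2a + (n-1)d]
403 = n/2 × [2(19) + (n-1)(2)]
403 = n/2 × [38 + 2n - 2]
806 = n × [36 + 2n]
2n² + (36)n - 806 = 0
Discriminant: Δ = (36)² - 4(2)(-806) = 1296 + 6448 = 7744
√Δ = 88
n = [-(36) + √Δ] / (2·2) = (-36 + 88) / 4 = 52 / 4 = 13
(The negative root is discarded since n must be a positive integer.)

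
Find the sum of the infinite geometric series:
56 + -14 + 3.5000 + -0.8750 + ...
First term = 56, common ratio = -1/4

For |r| < 1, S = a / (1 - r)
S = 56 / (1 - (-1/4))
S = 56 / (5/4)
S = 224/5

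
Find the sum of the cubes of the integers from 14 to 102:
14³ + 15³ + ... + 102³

Use ∑_{k=1}^{n} k³ = [n(n+1)/2]², then subtract the first 13 terms.
∑_{k=1}^{102} k³ = [102×103/2]² = 5253² = 27594009
∑_{k=1}^{13} k³ = [13×14/2]² = 91² = 8281
∑_{k=14}^{102} k³ = 27594009 - 8281 = 27585728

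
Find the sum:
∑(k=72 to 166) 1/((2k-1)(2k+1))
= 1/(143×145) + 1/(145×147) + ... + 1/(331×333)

Partial fractions: 1/((2k-1)(2k+1)) = (1/2)[1/(2k-1) - 1/(2k+1)]
The series telescopes:
= (1/2)[1/143 - 1/333]
= 95/47619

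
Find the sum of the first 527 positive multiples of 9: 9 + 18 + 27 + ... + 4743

Factor out 9: = 9(1 + 2 + ... + 527) = 9 × n(n+1)/2
= 9 × 527×528/2
= 9 × 139128
= 1252152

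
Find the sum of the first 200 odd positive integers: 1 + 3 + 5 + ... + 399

Sum of first n odd numbers = n²
= 200²
= 40000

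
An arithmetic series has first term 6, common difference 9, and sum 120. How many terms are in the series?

Using S = n/2 × [2a + (n-1)d]
120 = n/2 × [2(6) + (n-1)(9)]
120 = n/2 × [12 + 9n - 9]
240 = n × [3 + 9n]
9n² + (3)n - 240 = 0
Discriminant: Δ = (3)² - 4(9)(-240) = 9 + 8640 = 8649
√Δ = 93
n = [-(3) + √Δ] / (2·9) = (-3 + 93) / 18 = 90 / 18 = 5
(The negative root is discarded since n must be a positive integer.)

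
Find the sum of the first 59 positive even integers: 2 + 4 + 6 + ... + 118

Sum of first n even numbers = n(n+1)
= 59×60
= 3540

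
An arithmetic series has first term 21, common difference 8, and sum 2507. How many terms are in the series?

Using S = n/2 × [2a + (n-1)d]
2507 = n/2 × [2(21) + (n-1)(8)]
2507 = n/2 × [42 + 8n - 8]
5014 = n × [34 + 8n]
8n² + (34)n - 5014 = 0
Discriminant: Δ = (34)² - 4(8)(-5014) = 1156 + 160448 = 161604
√Δ = 402
n = [-(34) + √Δ] / (2·8) = (-34 + 402) / 16 = 368 / 16 = 23
(The negative root is discarded since n must be a positive integer.)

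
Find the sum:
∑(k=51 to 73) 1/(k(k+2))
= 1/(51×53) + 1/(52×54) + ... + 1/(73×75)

Partial fractions: 1/(k(k+2)) = (1/2)[1/k - 1/(k+2)]
Telescoping leaves the first two and last two terms:
= (1/2)[1/51 + 1/52 - 1/74 - 1/75]
= 29417/4906200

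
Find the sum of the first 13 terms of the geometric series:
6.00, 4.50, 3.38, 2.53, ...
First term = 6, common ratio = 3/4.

Sₙ = a(1 - rⁿ) / (1 - r)
S_13 = 6(1 - (3/4)^13) / (1 - (3/4))
S_13 = 6(1 - (1594323/67108864)) / (1/4)
S_13 = 196543623/8388608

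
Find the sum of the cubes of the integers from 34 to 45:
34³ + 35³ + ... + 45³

Use ∑_{k=1}^{n} k³ = [n(n+1)/2]², then subtract the first 33 terms.
∑_{k=1}^{45} k³ = [45×46/2]² = 1035² = 1071225
∑_{k=1}^{33} k³ = [33×34/2]² = 561² = 314721
∑_{k=34}^{45} k³ = 1071225 - 314721 = 756504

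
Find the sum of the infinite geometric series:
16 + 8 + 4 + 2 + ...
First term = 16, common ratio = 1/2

For |r| < 1, S = a / (1 - r)
S = 16 / (1 - (1/2))
S = 16 / (1/2)
S = 32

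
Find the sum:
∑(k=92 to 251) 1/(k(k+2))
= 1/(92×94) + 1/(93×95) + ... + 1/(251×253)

Partial fractions: 1/(k(k+2)) = (1/2)[1/k - 1/(k+2)]
Telescoping leaves the first two and last two terms:
= (1/2)[1/92 + 1/93 - 1/252 - 1/253]
= 3385/494109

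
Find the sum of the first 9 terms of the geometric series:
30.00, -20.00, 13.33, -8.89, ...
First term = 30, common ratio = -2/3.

Sₙ = a(1 - rⁿ) / (1 - r)
S_9 = 30(1 - (-2/3)^9) / (1 - (-2/3))
S_9 = 30(1 - (-512/19683)) / (5/3)
S_9 = 40390/2187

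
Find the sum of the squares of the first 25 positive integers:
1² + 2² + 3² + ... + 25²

Formula: ∑k² = n(n+1)(2n+1)/6
= 25×26×51/6
= 33150/6
= 5525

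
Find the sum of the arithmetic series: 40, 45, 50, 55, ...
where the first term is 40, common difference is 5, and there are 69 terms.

Sₙ = n/2 × (first + last)
Last term = a + (n-1)d = 40 + (69-1)×5 = 380
S_69 = 69/2 × (40 + 380)
S_69 = 69/2 × 420 = 14490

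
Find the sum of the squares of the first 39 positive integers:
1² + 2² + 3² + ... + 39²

Formula: ∑k² = n(n+1)(2n+1)/6
= 39×40×79/6
= 123240/6
= 20540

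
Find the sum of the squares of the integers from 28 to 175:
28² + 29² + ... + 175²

Use ∑_{k=1}^{n} k² = n(n+1)(2n+1)/6, then subtract the first 27 terms.
∑_{k=1}^{175} k² = 175×176×351/6 = 1801800
∑_{k=1}^{27} k² = 27×28×55/6 = 6930
∑_{k=28}^{175} k² = 1801800 - 6930 = 1794870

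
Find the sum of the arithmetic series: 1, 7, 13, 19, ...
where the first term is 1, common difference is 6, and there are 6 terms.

Sₙ = n/2 × (first + last)
Last term = a + (n-1)d = 1 + (6-1)×6 = 31
S_6 = 6/2 × (1 + 31)
S_6 = 6/2 × 32 = 96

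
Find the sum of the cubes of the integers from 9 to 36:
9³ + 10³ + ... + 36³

Use ∑_{k=1}^{n} k³ = [n(n+1)/2]², then subtract the first 8 terms.
∑_{k=1}^{36} k³ = [36×37/2]² = 666² = 443556
∑_{k=1}^{8} k³ = [8×9/2]² = 36² = 1296
∑_{k=9}^{36} k³ = 443556 - 1296 = 442260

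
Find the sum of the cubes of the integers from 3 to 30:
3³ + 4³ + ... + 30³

Use ∑_{k=1}^{n} k³ = [n(n+1)/2]², then subtract the first 2 terms.
∑_{k=1}^{30} k³ = [30×31/2]² = 465² = 216225
∑_{k=1}^{2} k³ = [2×3/2]² = 3² = 9
∑_{k=3}^{30} k³ = 216225 - 9 = 216216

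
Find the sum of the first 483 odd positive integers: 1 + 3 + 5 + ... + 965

Sum of first n odd numbers = n²
= 483²
= 233289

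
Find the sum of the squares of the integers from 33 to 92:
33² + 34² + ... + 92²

Use ∑_{k=1}^{n} k² = n(n+1)(2n+1)/6, then subtract the first 32 terms.
∑_{k=1}^{92} k² = 92×93×185/6 = 263810
∑_{k=1}^{32} k² = 32×33×65/6 = 11440
∑_{k=33}^{92} k² = 263810 - 11440 = 252370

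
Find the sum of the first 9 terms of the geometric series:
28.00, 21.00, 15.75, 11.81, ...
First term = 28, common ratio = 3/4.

Sₙ = a(1 - rⁿ) / (1 - r)
S_9 = 28(1 - (3/4)^9) / (1 - (3/4))
S_9 = 28(1 - (19683/262144)) / (1/4)
S_9 = 1697227/16384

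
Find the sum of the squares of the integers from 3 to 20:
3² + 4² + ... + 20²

Use ∑_{k=1}^{n} k² = n(n+1)(2n+1)/6, then subtract the first 2 terms.
∑_{k=1}^{20} k² = 20×21×41/6 = 2870
∑_{k=1}^{2} k² = 2×3×5/6 = 5
∑_{k=3}^{20} k² = 2870 - 5 = 2865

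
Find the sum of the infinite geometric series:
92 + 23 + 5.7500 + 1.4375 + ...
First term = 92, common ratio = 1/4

For |r| < 1, S = a / (1 - r)
S = 92 / (1 - (1/4))
S = 92 / (3/4)
S = 368/3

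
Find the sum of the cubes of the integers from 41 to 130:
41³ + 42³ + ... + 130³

Use ∑_{k=1}^{n} k³ = [n(n+1)/2]², then subtract the first 40 terms.
∑_{k=1}^{130} k³ = [130×131/2]² = 8515² = 72505225
∑_{k=1}^{40} k³ = [40×41/2]² = 820² = 672400
∑_{k=41}^{130} k³ = 72505225 - 672400 = 71832825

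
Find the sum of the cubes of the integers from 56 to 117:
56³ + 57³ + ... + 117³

Use ∑_{k=1}^{n} k³ = [n(n+1)/2]², then subtract the first 55 terms.
∑_{k=1}^{117} k³ = [117×118/2]² = 6903² = 47651409
∑_{k=1}^{55} k³ = [55×56/2]² = 1540² = 2371600
∑_{k=56}^{117} k³ = 47651409 - 2371600 = 45279809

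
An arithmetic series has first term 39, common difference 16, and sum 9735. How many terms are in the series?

Using S = n/2 × [2a + (n-1)d]
9735 = n/2 × [2(39) + (n-1)(16)]
9735 = n/2 × [78 + 16n - 16]
19470 = n × [62 + 16n]
16n² + (62)n - 19470 = 0
Discriminant: Δ = (62)² - 4(16)(-19470) = 3844 + 1246080 = 1249924
√Δ = 1118
n = [-(62) + √Δ] / (2·16) = (-62 + 1118) / 32 = 1056 / 32 = 33
(The negative root is discarded since n must be a positive integer.)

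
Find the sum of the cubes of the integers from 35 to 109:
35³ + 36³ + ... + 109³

Use ∑_{k=1}^{n} k³ = [n(n+1)/2]², then subtract the first 34 terms.
∑_{k=1}^{109} k³ = [109×110/2]² = 5995² = 35940025
∑_{k=1}^{34} k³ = [34×35/2]² = 595² = 354025
∑_{k=35}^{109} k³ = 35940025 - 354025 = 35586000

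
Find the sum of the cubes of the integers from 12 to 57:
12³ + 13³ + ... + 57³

Use ∑_{k=1}^{n} k³ = [n(n+1)/2]², then subtract the first 11 terms.
∑_{k=1}^{57} k³ = [57×58/2]² = 1653² = 2732409
∑_{k=1}^{11} k³ = [11×12/2]² = 66² = 4356
∑_{k=12}^{57} k³ = 2732409 - 4356 = 2728053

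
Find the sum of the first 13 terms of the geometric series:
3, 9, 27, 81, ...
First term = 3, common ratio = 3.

Sₙ = a(1 - rⁿ) / (1 - r)
S_13 = 3(1 - 3^13) / (1 - 3)
S_13 = 3(1 - 1594323) / (-2)
S_13 = 2391483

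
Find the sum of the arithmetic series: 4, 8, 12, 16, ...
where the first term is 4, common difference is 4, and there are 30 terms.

Sₙ = n/2 × (first + last)
Last term = a + (n-1)d = 4 + (30-1)×4 = 120
S_30 = 30/2 × (4 + 120)
S_30 = 30/2 × 124 = 1860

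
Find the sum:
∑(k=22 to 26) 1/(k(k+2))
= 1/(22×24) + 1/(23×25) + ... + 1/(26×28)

Partial fractions: 1/(k(k+2)) = (1/2)[1/k - 1/(k+2)]
Telescoping leaves the first two and last two terms:
= (1/2)[1/22 + 1/23 - 1/27 - 1/28]
= 3095/382536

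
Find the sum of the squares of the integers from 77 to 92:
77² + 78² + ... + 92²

Use ∑_{k=1}^{n} k² = n(n+1)(2n+1)/6, then subtract the first 76 terms.
∑_{k=1}^{92} k² = 92×93×185/6 = 263810
∑_{k=1}^{76} k² = 76×77×153/6 = 149226
∑_{k=77}^{92} k² = 263810 - 149226 = 114584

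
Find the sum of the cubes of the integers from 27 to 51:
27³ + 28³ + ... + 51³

Use ∑_{k=1}^{n} k³ = [n(n+1)/2]², then subtract the first 26 terms.
∑_{k=1}^{51} k³ = [51×52/2]² = 1326² = 1758276
∑_{k=1}^{26} k³ = [26×27/2]² = 351² = 123201
∑_{k=27}^{51} k³ = 1758276 - 123201 = 1635075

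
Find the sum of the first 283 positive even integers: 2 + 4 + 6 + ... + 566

Sum of first n even numbers = n(n+1)
= 283×284
= 80372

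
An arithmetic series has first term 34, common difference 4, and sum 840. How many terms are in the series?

Using S = n/2 × [2a + (n-1)d]
840 = n/2 × [2(34) + (n-1)(4)]
840 = n/2 × [68 + 4n - 4]
1680 = n × [64 + 4n]
4n² + (64)n - 1680 = 0
Discriminant: Δ = (64)² - 4(4)(-1680) = 4096 + 26880 = 30976
√Δ = 176
n = [-(64) + √Δ] / (2·4) = (-64 + 176) / 8 = 112 / 8 = 14
(The negative root is discarded since n must be a positive integer.)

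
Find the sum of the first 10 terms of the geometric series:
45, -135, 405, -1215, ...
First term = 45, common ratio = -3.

Sₙ = a(1 - rⁿ) / (1 - r)
S_10 = 45(1 - (-3)^10) / (1 - (-3))
S_10 = 45(1 - 59049) / (4)
S_10 = -664290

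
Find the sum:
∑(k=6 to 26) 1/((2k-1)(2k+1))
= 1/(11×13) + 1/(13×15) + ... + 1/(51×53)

Partial fractions: 1/((2k-1)(2k+1)) = (1/2)[1/(2k-1) - 1/(2k+1)]
The series telescopes:
= (1/2)[1/11 - 1/53]
= 21/583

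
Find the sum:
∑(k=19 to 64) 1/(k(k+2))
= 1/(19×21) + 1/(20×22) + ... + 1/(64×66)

Partial fractions: 1/(k(k+2)) = (1/2)[1/k - 1/(k+2)]
Telescoping leaves the first two and last two terms:
= (1/2)[1/19 + 1/20 - 1/65 - 1/66]
= 11753/326040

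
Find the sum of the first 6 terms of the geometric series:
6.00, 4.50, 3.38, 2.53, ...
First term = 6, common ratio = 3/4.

Sₙ = a(1 - rⁿ) / (1 - r)
S_6 = 6(1 - (3/4)^6) / (1 - (3/4))
S_6 = 6(1 - (729/4096)) / (1/4)
S_6 = 10101/512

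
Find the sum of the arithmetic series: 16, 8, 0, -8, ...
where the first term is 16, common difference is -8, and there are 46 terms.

Sₙ = n/2 × (first + last)
Last term = a + (n-1)d = 16 + (46-1)×(-8) = -344
S_46 = 46/2 × (16 + (-344))
S_46 = 46/2 × (-328) = -7544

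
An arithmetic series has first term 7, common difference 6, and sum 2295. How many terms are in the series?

Using S = n/2 × [2a + (n-1)d]
2295 = n/2 × [2(7) + (n-1)(6)]
2295 = n/2 × [14 + 6n - 6]
4590 = n × [8 + 6n]
6n² + (8)n - 4590 = 0
Discriminant: Δ = (8)² - 4(6)(-4590) = 64 + 110160 = 110224
√Δ = 332
n = [-(8) + √Δ] / (2·6) = (-8 + 332) / 12 = 324 / 12 = 27
(The negative root is discarded since n must be a positive integer.)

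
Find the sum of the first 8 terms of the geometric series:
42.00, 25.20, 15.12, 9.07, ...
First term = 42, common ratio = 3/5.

Sₙ = a(1 - rⁿ) / (1 - r)
S_8 = 42(1 - (3/5)^8) / (1 - (3/5))
S_8 = 42(1 - (6561/390625)) / (2/5)
S_8 = 8065344/78125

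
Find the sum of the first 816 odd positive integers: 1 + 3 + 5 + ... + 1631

Sum of first n odd numbers = n²
= 816²
= 665856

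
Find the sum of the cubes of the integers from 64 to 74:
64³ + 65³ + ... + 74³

Use ∑_{k=1}^{n} k³ = [n(n+1)/2]², then subtract the first 63 terms.
∑_{k=1}^{74} k³ = [74×75/2]² = 2775² = 7700625
∑_{k=1}^{63} k³ = [63×64/2]² = 2016² = 4064256
∑_{k=64}^{74} k³ = 7700625 - 4064256 = 3636369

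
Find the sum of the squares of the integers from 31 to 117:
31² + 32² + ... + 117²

Use ∑_{k=1}^{n} k² = n(n+1)(2n+1)/6, then subtract the first 30 terms.
∑_{k=1}^{117} k² = 117×118×235/6 = 540735
∑_{k=1}^{30} k² = 30×31×61/6 = 9455
∑_{k=31}^{117} k² = 540735 - 9455 = 531280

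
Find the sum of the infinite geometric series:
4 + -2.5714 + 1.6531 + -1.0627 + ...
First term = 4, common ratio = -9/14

For |r| < 1, S = a / (1 - r)
S = 4 / (1 - (-9/14))
S = 4 / (23/14)
S = 56/23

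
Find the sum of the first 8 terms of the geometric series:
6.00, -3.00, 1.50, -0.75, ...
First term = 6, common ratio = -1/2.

Sₙ = a(1 - rⁿ) / (1 - r)
S_8 = 6(1 - (-1/2)^8) / (1 - (-1/2))
S_8 = 6(1 - (1/256)) / (3/2)
S_8 = 255/64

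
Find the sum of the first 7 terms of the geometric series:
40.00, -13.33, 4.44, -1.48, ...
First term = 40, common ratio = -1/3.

Sₙ = a(1 - rⁿ) / (1 - r)
S_7 = 40(1 - (-1/3)^7) / (1 - (-1/3))
S_7 = 40(1 - (-1/2187)) / (4/3)
S_7 = 21880/729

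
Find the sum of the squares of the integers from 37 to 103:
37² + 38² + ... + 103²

Use ∑_{k=1}^{n} k² = n(n+1)(2n+1)/6, then subtract the first 36 terms.
∑_{k=1}^{103} k² = 103×104×207/6 = 369564
∑_{k=1}^{36} k² = 36×37×73/6 = 16206
∑_{k=37}^{103} k² = 369564 - 16206 = 353358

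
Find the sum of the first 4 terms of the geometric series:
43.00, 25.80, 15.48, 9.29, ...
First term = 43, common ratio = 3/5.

Sₙ = a(1 - rⁿ) / (1 - r)
S_4 = 43(1 - (3/5)^4) / (1 - (3/5))
S_4 = 43(1 - (81/625)) / (2/5)
S_4 = 11696/125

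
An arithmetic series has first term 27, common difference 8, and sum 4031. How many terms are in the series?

Using S = n/2 × [2a + (n-1)d]
4031 = n/2 × [2(27) + (n-1)(8)]
4031 = n/2 × [54 + 8n - 8]
8062 = n × [46 + 8n]
8n² + (46)n - 8062 = 0
Discriminant: Δ = (46)² - 4(8)(-8062) = 2116 + 257984 = 260100
√Δ = 510
n = [-(46) + √Δ] / (2·8) = (-46 + 510) / 16 = 464 / 16 = 29
(The negative root is discarded since n must be a positive integer.)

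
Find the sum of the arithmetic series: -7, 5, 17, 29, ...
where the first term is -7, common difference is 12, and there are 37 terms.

Sₙ = n/2 × (first + last)
Last term = a + (n-1)d = -7 + (37-1)×12 = 425
S_37 = 37/2 × (-7 + 425)
S_37 = 37/2 × 418 = 7733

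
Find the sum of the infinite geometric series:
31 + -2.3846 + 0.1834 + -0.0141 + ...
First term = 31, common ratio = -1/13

For |r| < 1, S = a / (1 - r)
S = 31 / (1 - (-1/13))
S = 31 / (14/13)
S = 403/14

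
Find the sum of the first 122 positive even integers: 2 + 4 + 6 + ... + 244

Sum of first n even numbers = n(n+1)
= 122×123
= 15006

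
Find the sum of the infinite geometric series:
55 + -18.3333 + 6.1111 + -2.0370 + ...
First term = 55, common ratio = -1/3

For |r| < 1, S = a / (1 - r)
S = 55 / (1 - (-1/3))
S = 55 / (4/3)
S = 165/4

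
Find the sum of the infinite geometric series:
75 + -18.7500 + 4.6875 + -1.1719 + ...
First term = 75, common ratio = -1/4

For |r| < 1, S = a / (1 - r)
S = 75 / (1 - (-1/4))
S = 75 / (5/4)
S = 60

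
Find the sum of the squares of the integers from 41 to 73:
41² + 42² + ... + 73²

Use ∑_{k=1}^{n} k² = n(n+1)(2n+1)/6, then subtract the first 40 terms.
∑_{k=1}^{73} k² = 73×74×147/6 = 132349
∑_{k=1}^{40} k² = 40×41×81/6 = 22140
∑_{k=41}^{73} k² = 132349 - 22140 = 110209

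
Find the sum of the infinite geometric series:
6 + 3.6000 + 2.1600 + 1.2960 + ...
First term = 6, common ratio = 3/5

For |r| < 1, S = a / (1 - r)
S = 6 / (1 - (3/5))
S = 6 / (2/5)
S = 15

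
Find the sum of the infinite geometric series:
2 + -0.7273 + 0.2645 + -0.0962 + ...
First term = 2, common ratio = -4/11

For |r| < 1, S = a / (1 - r)
S = 2 / (1 - (-4/11))
S = 2 / (15/11)
S = 22/15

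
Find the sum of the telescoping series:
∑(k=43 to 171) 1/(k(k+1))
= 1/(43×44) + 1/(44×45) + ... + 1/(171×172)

Partial fractions: 1/(k(k+1)) = 1/k - 1/(k+1)
The series telescopes:
= (1/43 - 1/44) + (1/44 - 1/45) + ... + (1/171 - 1/172)
= 1/43 - 1/172
= 3/172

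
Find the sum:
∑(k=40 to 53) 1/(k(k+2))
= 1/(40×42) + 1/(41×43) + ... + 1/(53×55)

Partial fractions: 1/(k(k+2)) = (1/2)[1/k - 1/(k+2)]
Telescoping leaves the first two and last two terms:
= (1/2)[1/40 + 1/41 - 1/54 - 1/55]
= 6181/974160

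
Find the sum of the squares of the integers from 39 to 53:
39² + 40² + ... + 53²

Use ∑_{k=1}^{n} k² = n(n+1)(2n+1)/6, then subtract the first 38 terms.
∑_{k=1}^{53} k² = 53×54×107/6 = 51039
∑_{k=1}^{38} k² = 38×39×77/6 = 19019
∑_{k=39}^{53} k² = 51039 - 19019 = 32020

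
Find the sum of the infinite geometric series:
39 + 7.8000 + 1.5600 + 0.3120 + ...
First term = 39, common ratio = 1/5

For |r| < 1, S = a / (1 - r)
S = 39 / (1 - (1/5))
S = 39 / (4/5)
S = 195/4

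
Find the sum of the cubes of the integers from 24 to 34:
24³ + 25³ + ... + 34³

Use ∑_{k=1}^{n} k³ = [n(n+1)/2]², then subtract the first 23 terms.
∑_{k=1}^{34} k³ = [34×35/2]² = 595² = 354025
∑_{k=1}^{23} k³ = [23×24/2]² = 276² = 76176
∑_{k=24}^{34} k³ = 354025 - 76176 = 277849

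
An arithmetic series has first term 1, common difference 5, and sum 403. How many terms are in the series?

Using S = n/2 × [2a + (n-1)d]
403 = n/2 × [2(1) + (n-1)(5)]
403 = n/2 × [2 + 5n - 5]
806 = n × [-3 + 5n]
5n² + (-3)n - 806 = 0
Discriminant: Δ = (-3)² - 4(5)(-806) = 9 + 16120 = 16129
√Δ = 127
n = [-(-3) + √Δ] / (2·5) = (3 + 127) / 10 = 130 / 10 = 13
(The negative root is discarded since n must be a positive integer.)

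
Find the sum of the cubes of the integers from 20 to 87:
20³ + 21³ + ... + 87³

Use ∑_{k=1}^{n} k³ = [n(n+1)/2]², then subtract the first 19 terms.
∑_{k=1}^{87} k³ = [87×88/2]² = 3828² = 14653584
∑_{k=1}^{19} k³ = [19×20/2]² = 190² = 36100
∑_{k=20}^{87} k³ = 14653584 - 36100 = 14617484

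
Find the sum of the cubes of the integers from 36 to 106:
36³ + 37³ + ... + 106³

Use ∑_{k=1}^{n} k³ = [n(n+1)/2]², then subtract the first 35 terms.
∑_{k=1}^{106} k³ = [106×107/2]² = 5671² = 32160241
∑_{k=1}^{35} k³ = [35×36/2]² = 630² = 396900
∑_{k=36}^{106} k³ = 32160241 - 396900 = 31763341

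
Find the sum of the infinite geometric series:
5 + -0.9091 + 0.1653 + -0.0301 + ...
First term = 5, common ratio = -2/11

For |r| < 1, S = a / (1 - r)
S = 5 / (1 - (-2/11))
S = 5 / (13/11)
S = 55/13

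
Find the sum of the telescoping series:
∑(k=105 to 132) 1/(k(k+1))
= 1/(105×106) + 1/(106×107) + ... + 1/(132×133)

Partial fractions: 1/(k(k+1)) = 1/k - 1/(k+1)
The series telescopes:
= (1/105 - 1/106) + (1/106 - 1/107) + ... + (1/132 - 1/133)
= 1/105 - 1/133
= 4/1995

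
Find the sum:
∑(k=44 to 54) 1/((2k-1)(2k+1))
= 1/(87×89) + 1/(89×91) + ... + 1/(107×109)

Partial fractions: 1/((2k-1)(2k+1)) = (1/2)[1/(2k-1) - 1/(2k+1)]
The series telescopes:
= (1/2)[1/87 - 1/109]
= 11/9483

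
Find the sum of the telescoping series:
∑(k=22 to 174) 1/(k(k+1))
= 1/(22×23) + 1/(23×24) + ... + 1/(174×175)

Partial fractions: 1/(k(k+1)) = 1/k - 1/(k+1)
The series telescopes:
= (1/22 - 1/23) + (1/23 - 1/24) + ... + (1/174 - 1/175)
= 1/22 - 1/175
= 153/3850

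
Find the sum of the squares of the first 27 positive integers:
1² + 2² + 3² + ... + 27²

Formula: ∑k² = n(n+1)(2n+1)/6
= 27×28×55/6
= 41580/6
= 6930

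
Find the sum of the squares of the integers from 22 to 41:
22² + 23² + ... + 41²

Use ∑_{k=1}^{n} k² = n(n+1)(2n+1)/6, then subtract the first 21 terms.
∑_{k=1}^{41} k² = 41×42×83/6 = 23821
∑_{k=1}^{21} k² = 21×22×43/6 = 3311
∑_{k=22}^{41} k² = 23821 - 3311 = 20510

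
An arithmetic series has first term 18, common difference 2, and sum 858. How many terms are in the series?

Using S = n/2 × [2a + (n-1)d]
858 = n/2 × [2(18) + (n-1)(2)]
858 = n/2 × [36 + 2n - 2]
1716 = n × [34 + 2n]
2n² + (34)n - 1716 = 0
Discriminant: Δ = (34)² - 4(2)(-1716) = 1156 + 13728 = 14884
√Δ = 122
n = [-(34) + √Δ] / (2·2) = (-34 + 122) / 4 = 88 / 4 = 22
(The negative root is discarded since n must be a positive integer.)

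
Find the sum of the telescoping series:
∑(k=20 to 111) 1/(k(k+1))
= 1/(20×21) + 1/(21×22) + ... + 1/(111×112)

Partial fractions: 1/(k(k+1)) = 1/k - 1/(k+1)
The series telescopes:
= (1/20 - 1/21) + (1/21 - 1/22) + ... + (1/111 - 1/112)
= 1/20 - 1/112
= 23/560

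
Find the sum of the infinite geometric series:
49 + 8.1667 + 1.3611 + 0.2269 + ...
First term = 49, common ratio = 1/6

For |r| < 1, S = a / (1 - r)
S = 49 / (1 - (1/6))
S = 49 / (5/6)
S = 294/5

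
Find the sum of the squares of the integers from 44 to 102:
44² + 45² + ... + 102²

Use ∑_{k=1}^{n} k² = n(n+1)(2n+1)/6, then subtract the first 43 terms.
∑_{k=1}^{102} k² = 102×103×205/6 = 358955
∑_{k=1}^{43} k² = 43×44×87/6 = 27434
∑_{k=44}^{102} k² = 358955 - 27434 = 331521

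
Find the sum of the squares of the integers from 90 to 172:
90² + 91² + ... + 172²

Use ∑_{k=1}^{n} k² = n(n+1)(2n+1)/6, then subtract the first 89 terms.
∑_{k=1}^{172} k² = 172×173×345/6 = 1710970
∑_{k=1}^{89} k² = 89×90×179/6 = 238965
∑_{k=90}^{172} k² = 1710970 - 238965 = 1472005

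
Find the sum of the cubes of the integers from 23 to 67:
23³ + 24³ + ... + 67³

Use ∑_{k=1}^{n} k³ = [n(n+1)/2]², then subtract the first 22 terms.
∑_{k=1}^{67} k³ = [67×68/2]² = 2278² = 5189284
∑_{k=1}^{22} k³ = [22×23/2]² = 253² = 64009
∑_{k=23}^{67} k³ = 5189284 - 64009 = 5125275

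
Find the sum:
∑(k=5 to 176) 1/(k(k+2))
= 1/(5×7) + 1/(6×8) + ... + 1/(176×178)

Partial fractions: 1/(k(k+2)) = (1/2)[1/k - 1/(k+2)]
Telescoping leaves the first two and last two terms:
= (1/2)[1/5 + 1/6 - 1/177 - 1/178]
= 9331/52510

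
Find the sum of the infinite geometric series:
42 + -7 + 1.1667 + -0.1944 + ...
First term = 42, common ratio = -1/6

For |r| < 1, S = a / (1 - r)
S = 42 / (1 - (-1/6))
S = 42 / (7/6)
S = 36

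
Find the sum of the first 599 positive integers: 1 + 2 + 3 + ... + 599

Formula: ∑k = n(n+1)/2
= 599×600/2
= 359400/2
= 179700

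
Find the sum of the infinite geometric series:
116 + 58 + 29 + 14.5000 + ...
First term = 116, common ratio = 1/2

For |r| < 1, S = a / (1 - r)
S = 116 / (1 - (1/2))
S = 116 / (1/2)
S = 232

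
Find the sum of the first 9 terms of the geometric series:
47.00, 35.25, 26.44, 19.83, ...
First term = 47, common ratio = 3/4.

Sₙ = a(1 - rⁿ) / (1 - r)
S_9 = 47(1 - (3/4)^9) / (1 - (3/4))
S_9 = 47(1 - (19683/262144)) / (1/4)
S_9 = 11395667/65536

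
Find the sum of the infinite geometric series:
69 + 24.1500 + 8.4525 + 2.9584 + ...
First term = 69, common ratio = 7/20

For |r| < 1, S = a / (1 - r)
S = 69 / (1 - (7/20))
S = 69 / (13/20)
S = 1380/13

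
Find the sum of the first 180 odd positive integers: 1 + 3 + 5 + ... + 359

Sum of first n odd numbers = n²
= 180²
= 32400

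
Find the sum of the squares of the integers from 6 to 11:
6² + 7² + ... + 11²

Use ∑_{k=1}^{n} k² = n(n+1)(2n+1)/6, then subtract the first 5 terms.
∑_{k=1}^{11} k² = 11×12×23/6 = 506
∑_{k=1}^{5} k² = 5×6×11/6 = 55
∑_{k=6}^{11} k² = 506 - 55 = 451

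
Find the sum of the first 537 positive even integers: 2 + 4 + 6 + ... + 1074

Sum of first n even numbers = n(n+1)
= 537×538
= 288906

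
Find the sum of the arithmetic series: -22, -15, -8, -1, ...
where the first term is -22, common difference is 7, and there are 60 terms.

Sₙ = n/2 × (first + last)
Last term = a + (n-1)d = -22 + (60-1)×7 = 391
S_60 = 60/2 × (-22 + 391)
S_60 = 60/2 × 369 = 11070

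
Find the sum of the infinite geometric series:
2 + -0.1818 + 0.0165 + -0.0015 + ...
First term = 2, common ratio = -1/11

For |r| < 1, S = a / (1 - r)
S = 2 / (1 - (-1/11))
S = 2 / (12/11)
S = 11/6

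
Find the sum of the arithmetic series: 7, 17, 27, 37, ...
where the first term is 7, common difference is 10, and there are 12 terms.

Sₙ = n/2 × (first + last)
Last term = a + (n-1)d = 7 + (12-1)×10 = 117
S_12 = 12/2 × (7 + 117)
S_12 = 12/2 × 124 = 744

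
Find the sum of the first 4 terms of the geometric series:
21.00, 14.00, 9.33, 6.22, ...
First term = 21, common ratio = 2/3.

Sₙ = a(1 - rⁿ) / (1 - r)
S_4 = 21(1 - (2/3)^4) / (1 - (2/3))
S_4 = 21(1 - (16/81)) / (1/3)
S_4 = 455/9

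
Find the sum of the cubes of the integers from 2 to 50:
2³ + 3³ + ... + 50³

Use ∑_{k=1}^{n} k³ = [n(n+1)/2]², then subtract the first 1 terms.
∑_{k=1}^{50} k³ = [50×51/2]² = 1275² = 1625625
∑_{k=1}^{1} k³ = [1×2/2]² = 1² = 1
∑_{k=2}^{50} k³ = 1625625 - 1 = 1625624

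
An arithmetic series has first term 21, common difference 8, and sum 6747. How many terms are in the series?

Using S = n/2 × [2a + (n-1)d]
6747 = n/2 × [2(21) + (n-1)(8)]
6747 = n/2 × [42 + 8n - 8]
13494 = n × [34 + 8n]
8n² + (34)n - 13494 = 0
Discriminant: Δ = (34)² - 4(8)(-13494) = 1156 + 431808 = 432964
√Δ = 658
n = [-(34) + √Δ] / (2·8) = (-34 + 658) / 16 = 624 / 16 = 39
(The negative root is discarded since n must be a positive integer.)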